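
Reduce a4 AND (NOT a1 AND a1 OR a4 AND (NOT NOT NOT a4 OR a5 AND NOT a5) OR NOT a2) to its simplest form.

a4 AND (NOT a1 AND a1 OR a4 AND (NOT NOT NOT a4 OR a5 AND NOT a5) OR NOT a2)
= a4 AND (NOT a1 AND a1 OR a4 AND NOT NOT NOT a4 OR NOT a2)   [complement / identity]
= a4 AND (NOT a1 AND a1 OR a4 AND NOT a4 OR NOT a2)   [double negation]
= a4 AND (NOT a1 AND a1 OR NOT a2)   [complement / identity]
= a4 AND NOT a2   [complement / identity]

a4 AND NOT a2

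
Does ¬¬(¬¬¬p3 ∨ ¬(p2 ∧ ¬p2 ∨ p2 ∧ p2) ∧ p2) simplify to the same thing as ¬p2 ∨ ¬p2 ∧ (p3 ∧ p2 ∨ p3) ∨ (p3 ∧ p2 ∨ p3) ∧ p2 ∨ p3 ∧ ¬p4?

E1: ¬¬(¬¬¬p3 ∨ ¬(p2 ∧ ¬p2 ∨ p2 ∧ p2) ∧ p2)
    = ¬¬¬p3 ∨ ¬(p2 ∧ ¬p2 ∨ p2 ∧ p2) ∧ p2
    = ¬¬¬p3 ∨ ¬p2 ∧ p2
    = ¬¬¬p3
    = ¬p3
E2: ¬p2 ∨ ¬p2 ∧ (p3 ∧ p2 ∨ p3) ∨ (p3 ∧ p2 ∨ p3) ∧ p2 ∨ p3 ∧ ¬p4
    = ¬p2 ∨ p3 ∧ p2 ∨ p3 ∨ p3 ∧ ¬p4
    = ¬p2 ∨ p3 ∨ p3 ∧ ¬p4
    = ¬p2 ∨ p3
These differ: at p2=1, p3=0, p4=0, E1 = 1 but E2 = 0.

No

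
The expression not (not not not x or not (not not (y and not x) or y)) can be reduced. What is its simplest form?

x and y

not (not not not x or not (not not (y and not x) or y))
= not not x and (not not (y and not x) or y)   — De Morgan
= not not x and (y and not x or y)   — double negation
= x and (y and not x or y)   — double negation
= x and y   — absorption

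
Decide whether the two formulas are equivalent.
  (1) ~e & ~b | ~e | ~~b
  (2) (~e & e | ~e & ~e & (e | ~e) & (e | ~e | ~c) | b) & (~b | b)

E1: ~e & ~b | ~e | ~~b
    = ~e | ~~b   — absorption
    = ~e | b   — double negation
E2: (~e & e | ~e & ~e & (e | ~e) & (e | ~e | ~c) | b) & (~b | b)
    = ~e & e | ~e & ~e & (e | ~e) & (e | ~e | ~c) | b   — complement / identity
    = ~e & e | ~e & ~e & (e | ~e) | b   — absorption
    = ~e & e | ~e & ~e | b   — complement / identity
    = ~e | b   — distribution
Both reduce to ~e | b, so they are equivalent.

Yes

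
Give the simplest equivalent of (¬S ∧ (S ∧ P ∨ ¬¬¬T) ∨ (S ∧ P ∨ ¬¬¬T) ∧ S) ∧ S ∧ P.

(¬S ∧ (S ∧ P ∨ ¬¬¬T) ∨ (S ∧ P ∨ ¬¬¬T) ∧ S) ∧ S ∧ P
= (S ∧ P ∨ ¬¬¬T) ∧ S ∧ P   [distribution]
= (S ∧ P ∨ ¬T) ∧ S ∧ P   [double negation]
= S ∧ P   [absorption]

S ∧ P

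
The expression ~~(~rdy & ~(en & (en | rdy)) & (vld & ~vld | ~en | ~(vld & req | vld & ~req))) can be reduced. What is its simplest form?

~~(~rdy & ~(en & (en | rdy)) & (vld & ~vld | ~en | ~(vld & req | vld & ~req)))
= ~rdy & ~(en & (en | rdy)) & (vld & ~vld | ~en | ~(vld & req | vld & ~req))   — double negation
= ~rdy & ~(en & (en | rdy)) & (vld & ~vld | ~en | ~vld)   — distribution
= ~rdy & ~en & (vld & ~vld | ~en | ~vld)   — absorption
= ~rdy & ~en & (~en | ~vld)   — complement / identity
= ~rdy & ~en   — absorption

~rdy & ~en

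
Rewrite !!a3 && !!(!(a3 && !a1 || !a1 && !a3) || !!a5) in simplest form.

a3 && (a1 || a5)

!!a3 && !!(!(a3 && !a1 || !a1 && !a3) || !!a5)
= !!a3 && !!(!(a3 && !a1 || !a1 && !a3) || a5)
= !!a3 && !!(!!a1 || a5)
= !!a3 && !!(a1 || a5)
= !!a3 && (a1 || a5)
= a3 && (a1 || a5)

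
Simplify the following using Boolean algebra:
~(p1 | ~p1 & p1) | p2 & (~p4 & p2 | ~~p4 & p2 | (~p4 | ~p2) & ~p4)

~(p1 | ~p1 & p1) | p2 & (~p4 & p2 | ~~p4 & p2 | (~p4 | ~p2) & ~p4)
= ~(p1 | ~p1 & p1) | p2 & (~p4 & p2 | p4 & p2 | (~p4 | ~p2) & ~p4)   (double negation)
= ~(p1 | ~p1 & p1) | p2 & (p2 | (~p4 | ~p2) & ~p4)   (distribution)
= ~p1 | p2 & (p2 | (~p4 | ~p2) & ~p4)   (complement / identity)
= ~p1 | p2 & (p2 | ~p4)   (absorption)
= ~p1 | p2   (absorption)

~p1 | p2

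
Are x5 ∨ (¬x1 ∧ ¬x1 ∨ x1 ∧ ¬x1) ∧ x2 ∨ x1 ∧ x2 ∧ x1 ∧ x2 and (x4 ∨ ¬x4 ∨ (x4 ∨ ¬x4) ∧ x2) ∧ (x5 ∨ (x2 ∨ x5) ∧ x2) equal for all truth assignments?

E1: x5 ∨ (¬x1 ∧ ¬x1 ∨ x1 ∧ ¬x1) ∧ x2 ∨ x1 ∧ x2 ∧ x1 ∧ x2
    = x5 ∨ ¬x1 ∧ x2 ∨ x1 ∧ x2 ∧ x1 ∧ x2   — distribution
    = x5 ∨ ¬x1 ∧ x2 ∨ x1 ∧ x2   — idempotence
    = x5 ∨ x2   — distribution
E2: (x4 ∨ ¬x4 ∨ (x4 ∨ ¬x4) ∧ x2) ∧ (x5 ∨ (x2 ∨ x5) ∧ x2)
    = (x4 ∨ ¬x4) ∧ (x5 ∨ (x2 ∨ x5) ∧ x2)   — absorption
    = x5 ∨ (x2 ∨ x5) ∧ x2   — complement / identity
    = x5 ∨ x2   — absorption
Both reduce to x5 ∨ x2, so they are equivalent.

Yes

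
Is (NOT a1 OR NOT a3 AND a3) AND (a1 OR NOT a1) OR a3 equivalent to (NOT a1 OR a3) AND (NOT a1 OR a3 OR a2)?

Yes

E1: (NOT a1 OR NOT a3 AND a3) AND (a1 OR NOT a1) OR a3
    = NOT a1 AND (a1 OR NOT a1) OR a3   (complement / identity)
    = NOT a1 OR a3   (complement / identity)
E2: (NOT a1 OR a3) AND (NOT a1 OR a3 OR a2)
    = NOT a1 OR a3   (absorption)
Both reduce to NOT a1 OR a3, so they are equivalent.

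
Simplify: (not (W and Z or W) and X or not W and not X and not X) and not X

not W and not X

(not (W and Z or W) and X or not W and not X and not X) and not X
= (not (W and Z or W) and X or not W and not X) and not X   (idempotence)
= (not W and X or not W and not X) and not X   (absorption)
= not W and not X   (distribution)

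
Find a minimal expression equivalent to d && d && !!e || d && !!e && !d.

d && d && !!e || d && !!e && !d
= d && !!e
= d && e

d && e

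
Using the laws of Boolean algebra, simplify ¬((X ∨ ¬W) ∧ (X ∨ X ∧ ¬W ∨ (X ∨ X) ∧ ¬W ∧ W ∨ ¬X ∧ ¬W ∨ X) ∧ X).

¬((X ∨ ¬W) ∧ (X ∨ X ∧ ¬W ∨ (X ∨ X) ∧ ¬W ∧ W ∨ ¬X ∧ ¬W ∨ X) ∧ X)
= ¬((X ∨ ¬W) ∧ (X ∨ X ∧ ¬W ∨ X ∧ ¬W ∧ W ∨ ¬X ∧ ¬W ∨ X) ∧ X)   — idempotence
= ¬((X ∨ ¬W) ∧ (X ∨ X ∧ ¬W ∨ ¬X ∧ ¬W ∨ X) ∧ X)   — absorption
= ¬((X ∨ ¬W) ∧ (X ∨ ¬W ∨ X) ∧ X)   — distribution
= ¬((X ∨ ¬W) ∧ X)   — absorption
= ¬X   — absorption

¬X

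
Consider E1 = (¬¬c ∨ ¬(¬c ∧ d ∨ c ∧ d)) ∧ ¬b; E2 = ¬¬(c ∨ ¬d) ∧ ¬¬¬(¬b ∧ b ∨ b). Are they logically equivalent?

Yes

E1: (¬¬c ∨ ¬(¬c ∧ d ∨ c ∧ d)) ∧ ¬b
    = (c ∨ ¬(¬c ∧ d ∨ c ∧ d)) ∧ ¬b   (double negation)
    = (c ∨ ¬d) ∧ ¬b   (distribution)
E2: ¬¬(c ∨ ¬d) ∧ ¬¬¬(¬b ∧ b ∨ b)
    = ¬¬(c ∨ ¬d) ∧ ¬(¬b ∧ b ∨ b)   (double negation)
    = (c ∨ ¬d) ∧ ¬(¬b ∧ b ∨ b)   (double negation)
    = (c ∨ ¬d) ∧ ¬b   (complement / identity)
Both reduce to (c ∨ ¬d) ∧ ¬b, so they are equivalent.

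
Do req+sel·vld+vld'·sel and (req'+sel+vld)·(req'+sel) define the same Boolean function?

E1: req+sel·vld+vld'·sel
    = req+sel   (distribution)
E2: (req'+sel+vld)·(req'+sel)
    = req'+sel   (absorption)
These differ: at req=1, sel=0, vld=0, E1 = 1 but E2 = 0.

No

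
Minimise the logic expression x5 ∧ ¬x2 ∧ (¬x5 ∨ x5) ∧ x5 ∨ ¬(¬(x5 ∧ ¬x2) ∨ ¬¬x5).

x5 ∧ ¬x2 ∧ (¬x5 ∨ x5) ∧ x5 ∨ ¬(¬(x5 ∧ ¬x2) ∨ ¬¬x5)
= x5 ∧ ¬x2 ∧ (¬x5 ∨ x5) ∧ x5 ∨ x5 ∧ ¬x2 ∧ ¬x5   — De Morgan
= x5 ∧ ¬x2 ∧ x5 ∨ x5 ∧ ¬x2 ∧ ¬x5   — complement / identity
= x5 ∧ ¬x2   — distribution

x5 ∧ ¬x2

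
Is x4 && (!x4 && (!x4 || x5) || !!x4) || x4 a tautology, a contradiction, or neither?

neither

x4 && (!x4 && (!x4 || x5) || !!x4) || x4
= x4 && (!x4 || !!x4) || x4   (absorption)
= x4 && (!x4 || x4) || x4   (double negation)
= x4 || x4   (complement / identity)
= x4   (idempotence)
This depends on x4, so it is not a constant.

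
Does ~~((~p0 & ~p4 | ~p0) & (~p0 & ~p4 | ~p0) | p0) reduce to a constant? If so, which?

yes, True

~~((~p0 & ~p4 | ~p0) & (~p0 & ~p4 | ~p0) | p0)
= ~~(~p0 & ~p4 | ~p0 | p0)   — idempotence
= ~p0 & ~p4 | ~p0 | p0   — double negation
= ~p0 | p0   — absorption
= 1   — complement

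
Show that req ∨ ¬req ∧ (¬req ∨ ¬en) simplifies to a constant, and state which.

True

req ∨ ¬req ∧ (¬req ∨ ¬en)
= req ∨ ¬req   [absorption]
= True   [complement]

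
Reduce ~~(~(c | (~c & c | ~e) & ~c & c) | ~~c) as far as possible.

~~(~(c | (~c & c | ~e) & ~c & c) | ~~c)
= ~~(~(c | ~c & c) | ~~c)   [absorption]
= ~~(~c | ~~c)   [complement / identity]
= ~c | ~~c   [double negation]
= ~c | c   [double negation]
= 1   [complement]

1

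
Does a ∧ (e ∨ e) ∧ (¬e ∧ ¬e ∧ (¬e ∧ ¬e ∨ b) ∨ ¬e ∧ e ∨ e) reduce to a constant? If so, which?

a ∧ (e ∨ e) ∧ (¬e ∧ ¬e ∧ (¬e ∧ ¬e ∨ b) ∨ ¬e ∧ e ∨ e)
= a ∧ (e ∨ e) ∧ (¬e ∧ ¬e ∨ ¬e ∧ e ∨ e)   — absorption
= a ∧ (e ∨ e) ∧ (¬e ∨ e)   — distribution
= a ∧ (e ∨ e ∧ ¬e)   — distribution
= a ∧ e   — complement / identity
This depends on a, e, so it is not a constant.

no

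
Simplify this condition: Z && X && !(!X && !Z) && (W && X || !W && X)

Z && X

Z && X && !(!X && !Z) && (W && X || !W && X)
= Z && X && !(!X && !Z) && X   — distribution
= Z && X && (X || Z) && X   — De Morgan
= Z && X && X   — absorption
= Z && X   — idempotence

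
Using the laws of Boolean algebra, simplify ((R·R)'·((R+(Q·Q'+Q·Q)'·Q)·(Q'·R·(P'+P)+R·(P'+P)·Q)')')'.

((R·R)'·((R+(Q·Q'+Q·Q)'·Q)·(Q'·R·(P'+P)+R·(P'+P)·Q)')')'
= ((R·R)'·((R+(Q·Q'+Q·Q)'·Q)·(R·(P'+P))')')'
= R·R+(R+(Q·Q'+Q·Q)'·Q)·(R·(P'+P))'
= R·R+(R+Q'·Q)·(R·(P'+P))'
= R·R+(R+Q'·Q)·R'
= R·R+R·R'
= R

R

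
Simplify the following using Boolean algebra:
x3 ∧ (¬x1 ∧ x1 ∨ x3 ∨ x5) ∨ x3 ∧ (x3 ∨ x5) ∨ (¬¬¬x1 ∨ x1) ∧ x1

x3 ∨ x1

x3 ∧ (¬x1 ∧ x1 ∨ x3 ∨ x5) ∨ x3 ∧ (x3 ∨ x5) ∨ (¬¬¬x1 ∨ x1) ∧ x1
= x3 ∧ (x3 ∨ x5) ∨ x3 ∧ (x3 ∨ x5) ∨ (¬¬¬x1 ∨ x1) ∧ x1   (complement / identity)
= x3 ∧ (x3 ∨ x5) ∨ (¬¬¬x1 ∨ x1) ∧ x1   (idempotence)
= x3 ∧ (x3 ∨ x5) ∨ (¬x1 ∨ x1) ∧ x1   (double negation)
= x3 ∨ (¬x1 ∨ x1) ∧ x1   (absorption)
= x3 ∨ x1   (complement / identity)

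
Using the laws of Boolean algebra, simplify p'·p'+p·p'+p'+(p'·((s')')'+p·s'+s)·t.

p'+t

p'·p'+p·p'+p'+(p'·((s')')'+p·s'+s)·t
= p'+p'+(p'·((s')')'+p·s'+s)·t   (distribution)
= p'+p'+(p'·s'+p·s'+s)·t   (double negation)
= p'+p'+(s'+s)·t   (distribution)
= p'+p'+t   (complement / identity)
= p'+t   (idempotence)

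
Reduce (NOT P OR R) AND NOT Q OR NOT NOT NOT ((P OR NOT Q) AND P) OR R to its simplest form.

(NOT P OR R) AND NOT Q OR NOT NOT NOT ((P OR NOT Q) AND P) OR R
= (NOT P OR R) AND NOT Q OR NOT NOT NOT P OR R   [absorption]
= (NOT P OR R) AND NOT Q OR NOT P OR R   [double negation]
= NOT P OR R   [absorption]

NOT P OR R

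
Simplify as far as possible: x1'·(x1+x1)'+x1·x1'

x1'

x1'·(x1+x1)'+x1·x1'
= x1'·x1'+x1·x1'
= x1'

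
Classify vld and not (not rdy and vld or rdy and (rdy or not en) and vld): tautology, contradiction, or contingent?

contradiction

vld and not (not rdy and vld or rdy and (rdy or not en) and vld)
= vld and not (not rdy and vld or rdy and vld)
= vld and not vld
= False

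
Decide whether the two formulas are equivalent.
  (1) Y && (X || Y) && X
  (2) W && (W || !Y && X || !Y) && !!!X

No

E1: Y && (X || Y) && X
    = Y && X   [absorption]
E2: W && (W || !Y && X || !Y) && !!!X
    = W && (W || !Y) && !!!X   [absorption]
    = W && (W || !Y) && !X   [double negation]
    = W && !X   [absorption]
These differ: at W=1, X=1, Y=1, E1 = 1 but E2 = 0.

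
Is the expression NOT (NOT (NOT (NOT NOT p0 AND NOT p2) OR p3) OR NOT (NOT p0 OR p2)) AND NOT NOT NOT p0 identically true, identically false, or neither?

neither

NOT (NOT (NOT (NOT NOT p0 AND NOT p2) OR p3) OR NOT (NOT p0 OR p2)) AND NOT NOT NOT p0
= NOT (NOT (NOT p0 OR p2 OR p3) OR NOT (NOT p0 OR p2)) AND NOT NOT NOT p0   (De Morgan)
= (NOT p0 OR p2 OR p3) AND (NOT p0 OR p2) AND NOT NOT NOT p0   (De Morgan)
= (NOT p0 OR p2) AND NOT NOT NOT p0   (absorption)
= (NOT p0 OR p2) AND NOT p0   (double negation)
= NOT p0   (absorption)
This depends on p0, so it is not a constant.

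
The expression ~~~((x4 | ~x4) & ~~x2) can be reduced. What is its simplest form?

~~~((x4 | ~x4) & ~~x2)
= ~((x4 | ~x4) & ~~x2)
= ~~~x2
= ~x2

~x2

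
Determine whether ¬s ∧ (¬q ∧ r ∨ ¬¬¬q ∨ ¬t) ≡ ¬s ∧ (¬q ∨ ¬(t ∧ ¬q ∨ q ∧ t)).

Yes

E1: ¬s ∧ (¬q ∧ r ∨ ¬¬¬q ∨ ¬t)
    = ¬s ∧ (¬q ∧ r ∨ ¬q ∨ ¬t)   (double negation)
    = ¬s ∧ (¬q ∨ ¬t)   (absorption)
E2: ¬s ∧ (¬q ∨ ¬(t ∧ ¬q ∨ q ∧ t))
    = ¬s ∧ (¬q ∨ ¬t)   (distribution)
Both reduce to ¬s ∧ (¬q ∨ ¬t), so they are equivalent.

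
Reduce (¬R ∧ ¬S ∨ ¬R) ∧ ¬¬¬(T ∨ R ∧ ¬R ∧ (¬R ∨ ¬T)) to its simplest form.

¬R ∧ ¬T

(¬R ∧ ¬S ∨ ¬R) ∧ ¬¬¬(T ∨ R ∧ ¬R ∧ (¬R ∨ ¬T))
= ¬R ∧ ¬¬¬(T ∨ R ∧ ¬R ∧ (¬R ∨ ¬T))   [absorption]
= ¬R ∧ ¬(T ∨ R ∧ ¬R ∧ (¬R ∨ ¬T))   [double negation]
= ¬R ∧ ¬(T ∨ R ∧ ¬R)   [absorption]
= ¬R ∧ ¬T   [complement / identity]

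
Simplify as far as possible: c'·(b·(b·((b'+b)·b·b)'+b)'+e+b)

c'·(b·(b·((b'+b)·b·b)'+b)'+e+b)
= c'·(b·(b·(b·b)'+b)'+e+b)   — complement / identity
= c'·(b·(b·b'+b)'+e+b)   — idempotence
= c'·(b·b'+e+b)   — complement / identity
= c'·(e+b)   — complement / identity

c'·(e+b)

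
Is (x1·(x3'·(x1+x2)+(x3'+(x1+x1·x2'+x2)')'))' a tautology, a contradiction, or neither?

neither

(x1·(x3'·(x1+x2)+(x3'+(x1+x1·x2'+x2)')'))'
= (x1·(x3'·(x1+x2)+x3·(x1+x1·x2'+x2)))'   (De Morgan)
= (x1·(x3'·(x1+x2)+x3·(x1+x2)))'   (absorption)
= (x1·(x1+x2))'   (distribution)
= x1'   (absorption)
This depends on x1, so it is not a constant.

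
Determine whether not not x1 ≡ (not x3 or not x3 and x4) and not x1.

No

E1: not not x1
    = x1
E2: (not x3 or not x3 and x4) and not x1
    = not x3 and not x1
These differ: at x1=1, x3=0, x4=0, E1 = 1 but E2 = 0.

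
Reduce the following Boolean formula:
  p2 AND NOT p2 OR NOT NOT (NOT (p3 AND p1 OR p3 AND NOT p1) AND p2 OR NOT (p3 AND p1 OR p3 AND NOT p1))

NOT p3

p2 AND NOT p2 OR NOT NOT (NOT (p3 AND p1 OR p3 AND NOT p1) AND p2 OR NOT (p3 AND p1 OR p3 AND NOT p1))
= p2 AND NOT p2 OR NOT NOT NOT (p3 AND p1 OR p3 AND NOT p1)   (absorption)
= p2 AND NOT p2 OR NOT (p3 AND p1 OR p3 AND NOT p1)   (double negation)
= p2 AND NOT p2 OR NOT p3   (distribution)
= NOT p3   (complement / identity)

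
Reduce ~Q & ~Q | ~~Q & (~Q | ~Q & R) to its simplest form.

~Q & ~Q | ~~Q & (~Q | ~Q & R)
= ~Q & ~Q | ~~Q & ~Q   (absorption)
= ~Q & ~Q | Q & ~Q   (double negation)
= ~Q   (distribution)

~Q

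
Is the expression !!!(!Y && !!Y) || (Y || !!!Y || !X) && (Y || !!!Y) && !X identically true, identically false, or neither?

!!!(!Y && !!Y) || (Y || !!!Y || !X) && (Y || !!!Y) && !X
= !!!(!Y && !!Y) || (Y || !!!Y) && !X   [absorption]
= !(!Y && !!Y) || (Y || !!!Y) && !X   [double negation]
= Y || !Y || (Y || !!!Y) && !X   [De Morgan]
= Y || !Y || (Y || !Y) && !X   [double negation]
= Y || !Y   [absorption]
= true   [complement]

identically true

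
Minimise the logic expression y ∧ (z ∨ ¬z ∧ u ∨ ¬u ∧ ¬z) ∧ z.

y ∧ z

y ∧ (z ∨ ¬z ∧ u ∨ ¬u ∧ ¬z) ∧ z
= y ∧ (z ∨ ¬z) ∧ z   [distribution]
= y ∧ z   [complement / identity]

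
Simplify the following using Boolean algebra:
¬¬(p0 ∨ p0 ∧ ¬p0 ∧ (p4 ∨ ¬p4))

¬¬(p0 ∨ p0 ∧ ¬p0 ∧ (p4 ∨ ¬p4))
= ¬¬(p0 ∨ p0 ∧ ¬p0)   (complement / identity)
= p0 ∨ p0 ∧ ¬p0   (double negation)
= p0   (complement / identity)

p0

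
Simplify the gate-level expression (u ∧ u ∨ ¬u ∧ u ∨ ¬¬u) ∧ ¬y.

u ∧ ¬y

(u ∧ u ∨ ¬u ∧ u ∨ ¬¬u) ∧ ¬y
= (u ∧ u ∨ ¬u ∧ u ∨ u) ∧ ¬y   (double negation)
= (u ∨ u) ∧ ¬y   (distribution)
= u ∧ ¬y   (idempotence)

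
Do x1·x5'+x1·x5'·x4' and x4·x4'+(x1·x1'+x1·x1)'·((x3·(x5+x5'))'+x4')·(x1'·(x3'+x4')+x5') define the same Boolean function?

No

E1: x1·x5'+x1·x5'·x4'
    = x1·x5'   — absorption
E2: x4·x4'+(x1·x1'+x1·x1)'·((x3·(x5+x5'))'+x4')·(x1'·(x3'+x4')+x5')
    = x4·x4'+x1'·((x3·(x5+x5'))'+x4')·(x1'·(x3'+x4')+x5')   — distribution
    = x1'·((x3·(x5+x5'))'+x4')·(x1'·(x3'+x4')+x5')   — complement / identity
    = x1'·(x3'+x4')·(x1'·(x3'+x4')+x5')   — complement / identity
    = x1'·(x3'+x4')   — absorption
These differ: at x1=1, x3=0, x4=0, x5=0, E1 = 1 but E2 = 0.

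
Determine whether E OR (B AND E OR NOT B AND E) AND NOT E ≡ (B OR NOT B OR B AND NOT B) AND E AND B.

No

E1: E OR (B AND E OR NOT B AND E) AND NOT E
    = E OR E AND NOT E   (distribution)
    = E   (complement / identity)
E2: (B OR NOT B OR B AND NOT B) AND E AND B
    = (B OR NOT B) AND E AND B   (complement / identity)
    = E AND B   (complement / identity)
These differ: at B=0, E=1, E1 = 1 but E2 = 0.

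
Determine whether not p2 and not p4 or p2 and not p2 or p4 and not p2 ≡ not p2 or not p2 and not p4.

E1: not p2 and not p4 or p2 and not p2 or p4 and not p2
    = not p2 and not p4 or p4 and not p2   [complement / identity]
    = (not p4 or p4) and not p2   [distribution]
    = not p2   [complement / identity]
E2: not p2 or not p2 and not p4
    = not p2   [absorption]
Both reduce to not p2, so they are equivalent.

Yes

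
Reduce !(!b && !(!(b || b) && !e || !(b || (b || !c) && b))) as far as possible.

true

!(!b && !(!(b || b) && !e || !(b || (b || !c) && b)))
= !(!b && !(!(b || b) && !e || !(b || b)))   [absorption]
= b || !(b || b) && !e || !(b || b)   [De Morgan]
= b || !(b || b)   [absorption]
= b || !b   [idempotence]
= true   [complement]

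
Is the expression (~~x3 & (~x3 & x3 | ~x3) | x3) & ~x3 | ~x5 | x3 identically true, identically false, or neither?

neither

(~~x3 & (~x3 & x3 | ~x3) | x3) & ~x3 | ~x5 | x3
= (~~x3 & ~x3 | x3) & ~x3 | ~x5 | x3   (complement / identity)
= (x3 & ~x3 | x3) & ~x3 | ~x5 | x3   (double negation)
= x3 & ~x3 | ~x5 | x3   (complement / identity)
= ~x5 | x3   (complement / identity)
This depends on x3, x5, so it is not a constant.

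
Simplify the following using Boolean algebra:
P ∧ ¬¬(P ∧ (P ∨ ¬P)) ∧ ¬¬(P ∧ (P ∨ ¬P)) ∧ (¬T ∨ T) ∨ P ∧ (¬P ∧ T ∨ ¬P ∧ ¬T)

P ∧ ¬¬(P ∧ (P ∨ ¬P)) ∧ ¬¬(P ∧ (P ∨ ¬P)) ∧ (¬T ∨ T) ∨ P ∧ (¬P ∧ T ∨ ¬P ∧ ¬T)
= P ∧ ¬¬(P ∧ (P ∨ ¬P)) ∧ (¬T ∨ T) ∨ P ∧ (¬P ∧ T ∨ ¬P ∧ ¬T)
= P ∧ ¬¬P ∧ (¬T ∨ T) ∨ P ∧ (¬P ∧ T ∨ ¬P ∧ ¬T)
= P ∧ ¬¬P ∨ P ∧ (¬P ∧ T ∨ ¬P ∧ ¬T)
= P ∧ ¬¬P ∨ P ∧ ¬P
= P ∧ P ∨ P ∧ ¬P
= P

P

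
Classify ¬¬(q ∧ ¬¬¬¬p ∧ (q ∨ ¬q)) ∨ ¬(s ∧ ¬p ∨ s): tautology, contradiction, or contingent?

contingent

¬¬(q ∧ ¬¬¬¬p ∧ (q ∨ ¬q)) ∨ ¬(s ∧ ¬p ∨ s)
= ¬¬(q ∧ ¬¬p ∧ (q ∨ ¬q)) ∨ ¬(s ∧ ¬p ∨ s)   (double negation)
= ¬¬(q ∧ ¬¬p) ∨ ¬(s ∧ ¬p ∨ s)   (complement / identity)
= q ∧ ¬¬p ∨ ¬(s ∧ ¬p ∨ s)   (double negation)
= q ∧ p ∨ ¬(s ∧ ¬p ∨ s)   (double negation)
= q ∧ p ∨ ¬s   (absorption)
This depends on p, q, s, so it is not a constant.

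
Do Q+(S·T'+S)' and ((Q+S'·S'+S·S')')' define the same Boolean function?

Yes

E1: Q+(S·T'+S)'
    = Q+S'   (absorption)
E2: ((Q+S'·S'+S·S')')'
    = ((Q+S')')'   (distribution)
    = Q+S'   (double negation)
Both reduce to Q+S', so they are equivalent.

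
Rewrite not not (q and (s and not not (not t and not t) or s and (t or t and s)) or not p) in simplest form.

q and s or not p

not not (q and (s and not not (not t and not t) or s and (t or t and s)) or not p)
= not not (q and (s and not t and not t or s and (t or t and s)) or not p)
= not not (q and (s and not t and not t or s and t) or not p)
= q and (s and not t and not t or s and t) or not p
= q and (s and not t or s and t) or not p
= q and s or not p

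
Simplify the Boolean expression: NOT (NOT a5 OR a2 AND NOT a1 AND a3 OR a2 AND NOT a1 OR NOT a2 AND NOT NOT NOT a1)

a5 AND a1

NOT (NOT a5 OR a2 AND NOT a1 AND a3 OR a2 AND NOT a1 OR NOT a2 AND NOT NOT NOT a1)
= NOT (NOT a5 OR a2 AND NOT a1 OR NOT a2 AND NOT NOT NOT a1)   (absorption)
= NOT (NOT a5 OR a2 AND NOT a1 OR NOT a2 AND NOT a1)   (double negation)
= NOT (NOT a5 OR NOT a1)   (distribution)
= a5 AND a1   (De Morgan)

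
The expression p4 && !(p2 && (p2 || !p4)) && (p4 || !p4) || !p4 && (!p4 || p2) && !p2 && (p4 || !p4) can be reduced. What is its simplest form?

p4 && !(p2 && (p2 || !p4)) && (p4 || !p4) || !p4 && (!p4 || p2) && !p2 && (p4 || !p4)
= p4 && !(p2 && (p2 || !p4)) && (p4 || !p4) || !p4 && !p2 && (p4 || !p4)   (absorption)
= p4 && !p2 && (p4 || !p4) || !p4 && !p2 && (p4 || !p4)   (absorption)
= !p2 && (p4 || !p4)   (distribution)
= !p2   (complement / identity)

!p2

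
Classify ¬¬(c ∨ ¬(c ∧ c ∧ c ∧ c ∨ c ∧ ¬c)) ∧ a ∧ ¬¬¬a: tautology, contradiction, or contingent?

¬¬(c ∨ ¬(c ∧ c ∧ c ∧ c ∨ c ∧ ¬c)) ∧ a ∧ ¬¬¬a
= (c ∨ ¬(c ∧ c ∧ c ∧ c ∨ c ∧ ¬c)) ∧ a ∧ ¬¬¬a   — double negation
= (c ∨ ¬(c ∧ c ∨ c ∧ ¬c)) ∧ a ∧ ¬¬¬a   — idempotence
= (c ∨ ¬c) ∧ a ∧ ¬¬¬a   — distribution
= (c ∨ ¬c) ∧ a ∧ ¬a   — double negation
= a ∧ ¬a   — complement / identity
= False   — complement

contradiction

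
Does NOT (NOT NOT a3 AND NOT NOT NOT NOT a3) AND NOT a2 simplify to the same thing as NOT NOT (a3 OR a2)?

E1: NOT (NOT NOT a3 AND NOT NOT NOT NOT a3) AND NOT a2
    = NOT (NOT NOT a3 AND NOT NOT a3) AND NOT a2   — double negation
    = (NOT a3 OR NOT a3) AND NOT a2   — De Morgan
    = NOT a3 AND NOT a2   — idempotence
E2: NOT NOT (a3 OR a2)
    = a3 OR a2   — double negation
These differ: at a2=1, a3=1, E1 = 0 but E2 = 1.

No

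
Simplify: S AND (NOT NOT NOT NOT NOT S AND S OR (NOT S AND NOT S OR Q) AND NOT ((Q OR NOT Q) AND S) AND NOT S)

S AND (NOT NOT NOT NOT NOT S AND S OR (NOT S AND NOT S OR Q) AND NOT ((Q OR NOT Q) AND S) AND NOT S)
= S AND (NOT NOT NOT NOT NOT S AND S OR (NOT S AND NOT S OR Q) AND NOT S AND NOT S)
= S AND (NOT NOT NOT S AND S OR (NOT S AND NOT S OR Q) AND NOT S AND NOT S)
= S AND (NOT S AND S OR (NOT S AND NOT S OR Q) AND NOT S AND NOT S)
= S AND (NOT S AND S OR NOT S AND NOT S)
= S AND NOT S
= FALSE

FALSE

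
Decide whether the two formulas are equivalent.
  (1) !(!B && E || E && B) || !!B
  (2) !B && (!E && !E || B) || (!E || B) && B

E1: !(!B && E || E && B) || !!B
    = !E || !!B   [distribution]
    = !E || B   [double negation]
E2: !B && (!E && !E || B) || (!E || B) && B
    = !B && (!E || B) || (!E || B) && B   [idempotence]
    = !E || B   [distribution]
Both reduce to !E || B, so they are equivalent.

Yes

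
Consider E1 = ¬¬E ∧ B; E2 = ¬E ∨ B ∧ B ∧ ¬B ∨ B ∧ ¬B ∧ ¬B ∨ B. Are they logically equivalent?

E1: ¬¬E ∧ B
    = E ∧ B   — double negation
E2: ¬E ∨ B ∧ B ∧ ¬B ∨ B ∧ ¬B ∧ ¬B ∨ B
    = ¬E ∨ B ∧ ¬B ∨ B   — distribution
    = ¬E ∨ B   — complement / identity
These differ: at B=0, E=0, E1 = 0 but E2 = 1.

No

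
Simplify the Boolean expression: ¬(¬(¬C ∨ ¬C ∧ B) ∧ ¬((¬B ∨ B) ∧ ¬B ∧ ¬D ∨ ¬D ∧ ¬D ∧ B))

¬C ∨ ¬D

¬(¬(¬C ∨ ¬C ∧ B) ∧ ¬((¬B ∨ B) ∧ ¬B ∧ ¬D ∨ ¬D ∧ ¬D ∧ B))
= ¬(¬(¬C ∨ ¬C ∧ B) ∧ ¬(¬B ∧ ¬D ∨ ¬D ∧ ¬D ∧ B))
= ¬(¬¬C ∧ ¬(¬B ∧ ¬D ∨ ¬D ∧ ¬D ∧ B))
= ¬(¬¬C ∧ ¬(¬B ∧ ¬D ∨ ¬D ∧ B))
= ¬C ∨ ¬B ∧ ¬D ∨ ¬D ∧ B
= ¬C ∨ ¬D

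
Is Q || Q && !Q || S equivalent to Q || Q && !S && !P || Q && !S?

E1: Q || Q && !Q || S
    = Q || S   — complement / identity
E2: Q || Q && !S && !P || Q && !S
    = Q || Q && !S   — absorption
    = Q   — absorption
These differ: at P=0, Q=0, S=1, E1 = 1 but E2 = 0.

No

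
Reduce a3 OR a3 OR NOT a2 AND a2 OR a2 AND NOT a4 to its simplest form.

a3 OR a2 AND NOT a4

a3 OR a3 OR NOT a2 AND a2 OR a2 AND NOT a4
= a3 OR a3 OR a2 AND NOT a4   [complement / identity]
= a3 OR a2 AND NOT a4   [idempotence]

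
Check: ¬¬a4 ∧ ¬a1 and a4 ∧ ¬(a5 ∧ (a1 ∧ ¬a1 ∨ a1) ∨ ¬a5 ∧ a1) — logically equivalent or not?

Yes

E1: ¬¬a4 ∧ ¬a1
    = a4 ∧ ¬a1   (double negation)
E2: a4 ∧ ¬(a5 ∧ (a1 ∧ ¬a1 ∨ a1) ∨ ¬a5 ∧ a1)
    = a4 ∧ ¬(a5 ∧ a1 ∨ ¬a5 ∧ a1)   (complement / identity)
    = a4 ∧ ¬a1   (distribution)
Both reduce to a4 ∧ ¬a1, so they are equivalent.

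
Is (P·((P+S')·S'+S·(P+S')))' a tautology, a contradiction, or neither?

(P·((P+S')·S'+S·(P+S')))'
= (P·(P+S'))'   (distribution)
= P'   (absorption)
This depends on P, so it is not a constant.

neither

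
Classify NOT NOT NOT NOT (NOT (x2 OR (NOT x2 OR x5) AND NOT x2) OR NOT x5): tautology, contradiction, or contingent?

NOT NOT NOT NOT (NOT (x2 OR (NOT x2 OR x5) AND NOT x2) OR NOT x5)
= NOT NOT NOT NOT (NOT (x2 OR NOT x2) OR NOT x5)
= NOT NOT NOT ((x2 OR NOT x2) AND x5)
= NOT ((x2 OR NOT x2) AND x5)
= NOT x5
This depends on x5, so it is not a constant.

contingent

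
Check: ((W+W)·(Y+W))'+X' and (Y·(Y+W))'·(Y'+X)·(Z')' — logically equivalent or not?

No

E1: ((W+W)·(Y+W))'+X'
    = (W+W·Y)'+X'   [distribution]
    = W'+X'   [absorption]
E2: (Y·(Y+W))'·(Y'+X)·(Z')'
    = Y'·(Y'+X)·(Z')'   [absorption]
    = Y'·(Z')'   [absorption]
    = Y'·Z   [double negation]
These differ: at W=0, X=0, Y=1, Z=0, E1 = 1 but E2 = 0.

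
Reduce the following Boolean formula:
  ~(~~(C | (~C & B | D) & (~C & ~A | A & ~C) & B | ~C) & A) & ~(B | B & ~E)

~(~~(C | (~C & B | D) & (~C & ~A | A & ~C) & B | ~C) & A) & ~(B | B & ~E)
= ~(~~(C | (~C & B | D) & (~C & ~A | A & ~C) & B | ~C) & A) & ~B   (absorption)
= ~(~~(C | (~C & B | D) & ~C & B | ~C) & A) & ~B   (distribution)
= ~(~~(C | ~C & B | ~C) & A) & ~B   (absorption)
= ~((C | ~C & B | ~C) & A) & ~B   (double negation)
= ~((C | ~C) & A) & ~B   (absorption)
= ~A & ~B   (complement / identity)

~A & ~B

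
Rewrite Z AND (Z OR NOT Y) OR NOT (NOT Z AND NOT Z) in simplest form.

Z AND (Z OR NOT Y) OR NOT (NOT Z AND NOT Z)
= Z AND (Z OR NOT Y) OR NOT NOT Z   [idempotence]
= Z OR NOT NOT Z   [absorption]
= Z OR Z   [double negation]
= Z   [idempotence]

Z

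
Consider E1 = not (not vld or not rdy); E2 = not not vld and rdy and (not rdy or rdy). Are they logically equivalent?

E1: not (not vld or not rdy)
    = vld and rdy   [De Morgan]
E2: not not vld and rdy and (not rdy or rdy)
    = vld and rdy and (not rdy or rdy)   [double negation]
    = vld and rdy   [complement / identity]
Both reduce to vld and rdy, so they are equivalent.

Yes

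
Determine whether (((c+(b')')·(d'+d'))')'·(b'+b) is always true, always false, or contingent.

contingent

(((c+(b')')·(d'+d'))')'·(b'+b)
= (((c+(b')')·d')')'·(b'+b)   [idempotence]
= (((c+(b')')·d')')'   [complement / identity]
= (((c+b)·d')')'   [double negation]
= (c+b)·d'   [double negation]
This depends on b, c, d, so it is not a constant.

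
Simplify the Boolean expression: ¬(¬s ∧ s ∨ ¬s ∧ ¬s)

¬(¬s ∧ s ∨ ¬s ∧ ¬s)
= ¬¬s
= s

s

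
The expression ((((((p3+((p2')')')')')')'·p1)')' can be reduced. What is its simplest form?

((((((p3+((p2')')')')')')'·p1)')'
= ((((((p3+p2')')')')'·p1)')'
= ((((p3+p2')')'·p1)')'
= ((p3+p2')')'·p1
= (p3+p2')·p1

(p3+p2')·p1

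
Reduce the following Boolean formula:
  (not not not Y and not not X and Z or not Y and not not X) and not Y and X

not Y and X

(not not not Y and not not X and Z or not Y and not not X) and not Y and X
= (not Y and not not X and Z or not Y and not not X) and not Y and X
= not Y and not not X and not Y and X
= not Y and X and not Y and X
= not Y and X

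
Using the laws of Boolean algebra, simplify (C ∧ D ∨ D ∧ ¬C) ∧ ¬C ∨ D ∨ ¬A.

D ∨ ¬A

(C ∧ D ∨ D ∧ ¬C) ∧ ¬C ∨ D ∨ ¬A
= D ∧ ¬C ∨ D ∨ ¬A
= D ∨ ¬A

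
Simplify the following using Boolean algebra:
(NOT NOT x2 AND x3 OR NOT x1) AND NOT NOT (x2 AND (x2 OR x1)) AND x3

x2 AND x3

(NOT NOT x2 AND x3 OR NOT x1) AND NOT NOT (x2 AND (x2 OR x1)) AND x3
= (NOT NOT x2 AND x3 OR NOT x1) AND NOT NOT x2 AND x3   — absorption
= NOT NOT x2 AND x3   — absorption
= x2 AND x3   — double negation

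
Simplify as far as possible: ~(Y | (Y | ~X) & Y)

~(Y | (Y | ~X) & Y)
= ~(Y | Y)   (absorption)
= ~Y   (idempotence)

~Y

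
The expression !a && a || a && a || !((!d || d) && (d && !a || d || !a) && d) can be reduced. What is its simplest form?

a || !d

!a && a || a && a || !((!d || d) && (d && !a || d || !a) && d)
= !a && a || a && a || !((d && !a || d || !a) && d)   — complement / identity
= !a && a || a && a || !((d || !a) && d)   — absorption
= a || !((d || !a) && d)   — distribution
= a || !d   — absorption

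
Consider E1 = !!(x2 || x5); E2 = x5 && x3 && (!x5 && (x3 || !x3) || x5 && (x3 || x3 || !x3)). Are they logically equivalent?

E1: !!(x2 || x5)
    = x2 || x5   (double negation)
E2: x5 && x3 && (!x5 && (x3 || !x3) || x5 && (x3 || x3 || !x3))
    = x5 && x3 && (!x5 && (x3 || !x3) || x5 && (x3 || !x3))   (idempotence)
    = x5 && x3 && (x3 || !x3)   (distribution)
    = x5 && x3   (complement / identity)
These differ: at x2=1, x3=0, x5=0, E1 = 1 but E2 = 0.

No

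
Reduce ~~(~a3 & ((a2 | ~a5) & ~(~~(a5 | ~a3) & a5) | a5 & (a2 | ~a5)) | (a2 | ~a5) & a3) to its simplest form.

~~(~a3 & ((a2 | ~a5) & ~(~~(a5 | ~a3) & a5) | a5 & (a2 | ~a5)) | (a2 | ~a5) & a3)
= ~a3 & ((a2 | ~a5) & ~(~~(a5 | ~a3) & a5) | a5 & (a2 | ~a5)) | (a2 | ~a5) & a3   [double negation]
= ~a3 & ((a2 | ~a5) & ~((a5 | ~a3) & a5) | a5 & (a2 | ~a5)) | (a2 | ~a5) & a3   [double negation]
= ~a3 & ((a2 | ~a5) & ~a5 | a5 & (a2 | ~a5)) | (a2 | ~a5) & a3   [absorption]
= ~a3 & (a2 | ~a5) | (a2 | ~a5) & a3   [distribution]
= a2 | ~a5   [distribution]

a2 | ~a5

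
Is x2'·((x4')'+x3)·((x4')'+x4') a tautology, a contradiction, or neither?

x2'·((x4')'+x3)·((x4')'+x4')
= x2'·((x4')'+x3)·(x4+x4')   — double negation
= x2'·((x4')'+x3)   — complement / identity
= x2'·(x4+x3)   — double negation
This depends on x2, x3, x4, so it is not a constant.

neither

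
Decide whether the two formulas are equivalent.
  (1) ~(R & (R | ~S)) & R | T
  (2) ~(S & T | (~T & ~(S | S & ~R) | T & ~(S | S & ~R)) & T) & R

E1: ~(R & (R | ~S)) & R | T
    = ~R & R | T
    = T
E2: ~(S & T | (~T & ~(S | S & ~R) | T & ~(S | S & ~R)) & T) & R
    = ~(S & T | ~(S | S & ~R) & T) & R
    = ~(S & T | ~S & T) & R
    = ~T & R
These differ: at R=0, S=0, T=1, E1 = 1 but E2 = 0.

No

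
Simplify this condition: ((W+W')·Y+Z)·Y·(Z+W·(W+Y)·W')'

((W+W')·Y+Z)·Y·(Z+W·(W+Y)·W')'
= ((W+W')·Y+Z)·Y·(Z+W·W')'   — absorption
= (Y+Z)·Y·(Z+W·W')'   — complement / identity
= (Y+Z)·Y·Z'   — complement / identity
= Y·Z'   — absorption

Y·Z'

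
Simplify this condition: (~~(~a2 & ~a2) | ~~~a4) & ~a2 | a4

(~~(~a2 & ~a2) | ~~~a4) & ~a2 | a4
= (~~~a2 | ~~~a4) & ~a2 | a4   [idempotence]
= (~~~a2 | ~a4) & ~a2 | a4   [double negation]
= (~a2 | ~a4) & ~a2 | a4   [double negation]
= ~a2 | a4   [absorption]

~a2 | a4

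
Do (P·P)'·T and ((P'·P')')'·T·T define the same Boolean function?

Yes

E1: (P·P)'·T
    = P'·T
E2: ((P'·P')')'·T·T
    = ((P'·P')')'·T
    = ((P')')'·T
    = P'·T
Both reduce to P'·T, so they are equivalent.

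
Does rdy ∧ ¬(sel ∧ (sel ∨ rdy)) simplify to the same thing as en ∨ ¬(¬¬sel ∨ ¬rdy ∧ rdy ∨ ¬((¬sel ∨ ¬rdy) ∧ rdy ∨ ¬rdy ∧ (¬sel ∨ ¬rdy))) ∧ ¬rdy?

No

E1: rdy ∧ ¬(sel ∧ (sel ∨ rdy))
    = rdy ∧ ¬sel   — absorption
E2: en ∨ ¬(¬¬sel ∨ ¬rdy ∧ rdy ∨ ¬((¬sel ∨ ¬rdy) ∧ rdy ∨ ¬rdy ∧ (¬sel ∨ ¬rdy))) ∧ ¬rdy
    = en ∨ ¬(¬¬sel ∨ ¬((¬sel ∨ ¬rdy) ∧ rdy ∨ ¬rdy ∧ (¬sel ∨ ¬rdy))) ∧ ¬rdy   — complement / identity
    = en ∨ ¬sel ∧ ((¬sel ∨ ¬rdy) ∧ rdy ∨ ¬rdy ∧ (¬sel ∨ ¬rdy)) ∧ ¬rdy   — De Morgan
    = en ∨ ¬sel ∧ (¬sel ∨ ¬rdy) ∧ ¬rdy   — distribution
    = en ∨ ¬sel ∧ ¬rdy   — absorption
These differ: at en=1, rdy=0, sel=0, E1 = 0 but E2 = 1.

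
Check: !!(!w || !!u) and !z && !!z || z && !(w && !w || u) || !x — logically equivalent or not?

E1: !!(!w || !!u)
    = !w || !!u   — double negation
    = !w || u   — double negation
E2: !z && !!z || z && !(w && !w || u) || !x
    = !z && z || z && !(w && !w || u) || !x   — double negation
    = z && !(w && !w || u) || !x   — complement / identity
    = z && !u || !x   — complement / identity
These differ: at u=1, w=0, x=1, z=0, E1 = 1 but E2 = 0.

No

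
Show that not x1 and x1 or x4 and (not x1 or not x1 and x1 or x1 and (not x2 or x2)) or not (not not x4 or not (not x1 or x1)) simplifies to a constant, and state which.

not x1 and x1 or x4 and (not x1 or not x1 and x1 or x1 and (not x2 or x2)) or not (not not x4 or not (not x1 or x1))
= x4 and (not x1 or not x1 and x1 or x1 and (not x2 or x2)) or not (not not x4 or not (not x1 or x1))
= x4 and (not x1 or x1 and (not x2 or x2)) or not (not not x4 or not (not x1 or x1))
= x4 and (not x1 or x1) or not (not not x4 or not (not x1 or x1))
= x4 and (not x1 or x1) or not x4 and (not x1 or x1)
= not x1 or x1
= True

True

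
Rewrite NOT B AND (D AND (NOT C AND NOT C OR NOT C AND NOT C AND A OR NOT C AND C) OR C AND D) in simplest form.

NOT B AND (D AND (NOT C AND NOT C OR NOT C AND NOT C AND A OR NOT C AND C) OR C AND D)
= NOT B AND (D AND (NOT C AND NOT C OR NOT C AND C) OR C AND D)   (absorption)
= NOT B AND (D AND NOT C OR C AND D)   (distribution)
= NOT B AND D   (distribution)

NOT B AND D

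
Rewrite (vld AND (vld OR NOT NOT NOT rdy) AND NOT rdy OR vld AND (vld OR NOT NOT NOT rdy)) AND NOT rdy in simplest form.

(vld AND (vld OR NOT NOT NOT rdy) AND NOT rdy OR vld AND (vld OR NOT NOT NOT rdy)) AND NOT rdy
= vld AND (vld OR NOT NOT NOT rdy) AND NOT rdy   — absorption
= vld AND (vld OR NOT rdy) AND NOT rdy   — double negation
= vld AND NOT rdy   — absorption

vld AND NOT rdy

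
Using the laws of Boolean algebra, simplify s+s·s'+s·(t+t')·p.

s+s·s'+s·(t+t')·p
= s+s·s'+s·p   (complement / identity)
= s+s·p   (complement / identity)
= s   (absorption)

s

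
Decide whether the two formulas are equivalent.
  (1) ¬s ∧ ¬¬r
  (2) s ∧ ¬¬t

E1: ¬s ∧ ¬¬r
    = ¬s ∧ r   — double negation
E2: s ∧ ¬¬t
    = s ∧ t   — double negation
These differ: at r=1, s=0, t=1, E1 = 1 but E2 = 0.

No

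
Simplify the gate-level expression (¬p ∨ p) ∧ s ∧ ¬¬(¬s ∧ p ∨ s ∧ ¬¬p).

s ∧ p

(¬p ∨ p) ∧ s ∧ ¬¬(¬s ∧ p ∨ s ∧ ¬¬p)
= (¬p ∨ p) ∧ s ∧ (¬s ∧ p ∨ s ∧ ¬¬p)   — double negation
= (¬p ∨ p) ∧ s ∧ (¬s ∧ p ∨ s ∧ p)   — double negation
= s ∧ (¬s ∧ p ∨ s ∧ p)   — complement / identity
= s ∧ p   — distribution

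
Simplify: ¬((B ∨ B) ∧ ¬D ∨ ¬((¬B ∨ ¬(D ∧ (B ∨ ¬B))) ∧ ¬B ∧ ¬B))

¬B

¬((B ∨ B) ∧ ¬D ∨ ¬((¬B ∨ ¬(D ∧ (B ∨ ¬B))) ∧ ¬B ∧ ¬B))
= ¬((B ∨ B) ∧ ¬D ∨ ¬((¬B ∨ ¬D) ∧ ¬B ∧ ¬B))   (complement / identity)
= ¬((B ∨ B) ∧ ¬D ∨ ¬(¬B ∧ ¬B))   (absorption)
= ¬((B ∨ B) ∧ ¬D ∨ B ∨ B)   (De Morgan)
= ¬(B ∨ B)   (absorption)
= ¬B   (idempotence)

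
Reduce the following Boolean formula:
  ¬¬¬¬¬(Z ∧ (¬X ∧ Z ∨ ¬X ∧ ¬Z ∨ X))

¬Z

¬¬¬¬¬(Z ∧ (¬X ∧ Z ∨ ¬X ∧ ¬Z ∨ X))
= ¬¬¬(Z ∧ (¬X ∧ Z ∨ ¬X ∧ ¬Z ∨ X))   (double negation)
= ¬¬¬(Z ∧ (¬X ∨ X))   (distribution)
= ¬¬¬Z   (complement / identity)
= ¬Z   (double negation)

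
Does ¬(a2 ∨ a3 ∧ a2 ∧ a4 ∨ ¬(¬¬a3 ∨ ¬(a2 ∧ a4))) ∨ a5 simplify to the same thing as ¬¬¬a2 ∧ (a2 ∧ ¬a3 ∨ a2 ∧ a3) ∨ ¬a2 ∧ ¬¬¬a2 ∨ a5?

Yes

E1: ¬(a2 ∨ a3 ∧ a2 ∧ a4 ∨ ¬(¬¬a3 ∨ ¬(a2 ∧ a4))) ∨ a5
    = ¬(a2 ∨ a3 ∧ a2 ∧ a4 ∨ ¬a3 ∧ a2 ∧ a4) ∨ a5   — De Morgan
    = ¬(a2 ∨ a2 ∧ a4) ∨ a5   — distribution
    = ¬a2 ∨ a5   — absorption
E2: ¬¬¬a2 ∧ (a2 ∧ ¬a3 ∨ a2 ∧ a3) ∨ ¬a2 ∧ ¬¬¬a2 ∨ a5
    = ¬a2 ∧ (a2 ∧ ¬a3 ∨ a2 ∧ a3) ∨ ¬a2 ∧ ¬¬¬a2 ∨ a5   — double negation
    = ¬a2 ∧ (a2 ∧ ¬a3 ∨ a2 ∧ a3) ∨ ¬a2 ∧ ¬a2 ∨ a5   — double negation
    = ¬a2 ∧ a2 ∨ ¬a2 ∧ ¬a2 ∨ a5   — distribution
    = ¬a2 ∨ a5   — distribution
Both reduce to ¬a2 ∨ a5, so they are equivalent.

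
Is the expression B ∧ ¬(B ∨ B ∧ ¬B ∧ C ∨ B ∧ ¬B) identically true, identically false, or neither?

B ∧ ¬(B ∨ B ∧ ¬B ∧ C ∨ B ∧ ¬B)
= B ∧ ¬(B ∨ B ∧ ¬B)
= B ∧ ¬B
= False

identically false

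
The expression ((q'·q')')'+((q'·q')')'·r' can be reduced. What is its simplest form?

((q'·q')')'+((q'·q')')'·r'
= ((q'·q')')'   — absorption
= ((q')')'   — idempotence
= q'   — double negation

q'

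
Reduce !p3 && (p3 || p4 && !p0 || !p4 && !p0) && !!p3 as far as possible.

!p3 && (p3 || p4 && !p0 || !p4 && !p0) && !!p3
= !p3 && (p3 || p4 && !p0 || !p4 && !p0) && p3
= !p3 && (p3 || !p0) && p3
= !p3 && p3
= false

false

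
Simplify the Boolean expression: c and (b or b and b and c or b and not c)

c and b

c and (b or b and b and c or b and not c)
= c and (b or b and c or b and not c)   (idempotence)
= c and (b or b and not c)   (absorption)
= c and b   (absorption)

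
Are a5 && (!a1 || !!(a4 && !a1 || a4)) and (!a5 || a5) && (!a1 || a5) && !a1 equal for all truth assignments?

No

E1: a5 && (!a1 || !!(a4 && !a1 || a4))
    = a5 && (!a1 || !!a4)
    = a5 && (!a1 || a4)
E2: (!a5 || a5) && (!a1 || a5) && !a1
    = (!a1 || a5) && !a1
    = !a1
These differ: at a1=0, a4=1, a5=0, E1 = 0 but E2 = 1.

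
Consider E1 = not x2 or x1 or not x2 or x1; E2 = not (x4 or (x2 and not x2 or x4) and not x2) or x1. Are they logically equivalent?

E1: not x2 or x1 or not x2 or x1
    = not x2 or x1   [idempotence]
E2: not (x4 or (x2 and not x2 or x4) and not x2) or x1
    = not (x4 or x4 and not x2) or x1   [complement / identity]
    = not x4 or x1   [absorption]
These differ: at x1=0, x2=1, x4=0, E1 = 0 but E2 = 1.

No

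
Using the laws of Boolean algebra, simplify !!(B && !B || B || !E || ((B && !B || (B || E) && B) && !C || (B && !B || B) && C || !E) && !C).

B || !E

!!(B && !B || B || !E || ((B && !B || (B || E) && B) && !C || (B && !B || B) && C || !E) && !C)
= B && !B || B || !E || ((B && !B || (B || E) && B) && !C || (B && !B || B) && C || !E) && !C
= B && !B || B || !E || ((B && !B || B) && !C || (B && !B || B) && C || !E) && !C
= B && !B || B || !E || (B && !B || B || !E) && !C
= B && !B || B || !E
= B || !E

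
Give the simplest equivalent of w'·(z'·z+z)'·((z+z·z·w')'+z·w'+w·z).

w'·z'

w'·(z'·z+z)'·((z+z·z·w')'+z·w'+w·z)
= w'·(z'·z+z)'·((z+z·w')'+z·w'+w·z)   (idempotence)
= w'·(z'·z+z)'·((z+z·w')'+z)   (distribution)
= w'·z'·((z+z·w')'+z)   (complement / identity)
= w'·z'·(z'+z)   (absorption)
= w'·z'   (complement / identity)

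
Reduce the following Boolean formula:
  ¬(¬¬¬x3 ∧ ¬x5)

¬(¬¬¬x3 ∧ ¬x5)
= ¬(¬x3 ∧ ¬x5)
= x3 ∨ x5

x3 ∨ x5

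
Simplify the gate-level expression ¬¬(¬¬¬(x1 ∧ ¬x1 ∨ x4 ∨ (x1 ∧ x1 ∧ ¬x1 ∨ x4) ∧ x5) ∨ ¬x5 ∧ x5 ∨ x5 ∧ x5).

¬x4 ∨ x5

¬¬(¬¬¬(x1 ∧ ¬x1 ∨ x4 ∨ (x1 ∧ x1 ∧ ¬x1 ∨ x4) ∧ x5) ∨ ¬x5 ∧ x5 ∨ x5 ∧ x5)
= ¬¬(¬¬¬(x1 ∧ ¬x1 ∨ x4 ∨ (x1 ∧ ¬x1 ∨ x4) ∧ x5) ∨ ¬x5 ∧ x5 ∨ x5 ∧ x5)   (idempotence)
= ¬¬(¬¬¬(x1 ∧ ¬x1 ∨ x4 ∨ (x1 ∧ ¬x1 ∨ x4) ∧ x5) ∨ x5)   (distribution)
= ¬¬(¬¬¬(x1 ∧ ¬x1 ∨ x4) ∨ x5)   (absorption)
= ¬¬(¬(x1 ∧ ¬x1 ∨ x4) ∨ x5)   (double negation)
= ¬¬(¬x4 ∨ x5)   (complement / identity)
= ¬x4 ∨ x5   (double negation)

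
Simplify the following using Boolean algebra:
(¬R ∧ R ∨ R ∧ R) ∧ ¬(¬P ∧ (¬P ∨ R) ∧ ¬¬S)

(¬R ∧ R ∨ R ∧ R) ∧ ¬(¬P ∧ (¬P ∨ R) ∧ ¬¬S)
= (¬R ∧ R ∨ R ∧ R) ∧ ¬(¬P ∧ ¬¬S)   — absorption
= R ∧ ¬(¬P ∧ ¬¬S)   — distribution
= R ∧ (P ∨ ¬S)   — De Morgan

R ∧ (P ∨ ¬S)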